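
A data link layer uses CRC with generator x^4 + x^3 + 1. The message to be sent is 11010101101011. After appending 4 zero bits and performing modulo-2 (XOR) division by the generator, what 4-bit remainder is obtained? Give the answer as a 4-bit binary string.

0011

Append 4 zeros: 110101011010110000. Divide by 11001 (XOR where the leading bit is 1):
  pos 0: 11010 XOR 11001 = 00011
  pos 3: 11101 XOR 11001 = 00100
  pos 5: 10010 XOR 11001 = 01011
  pos 6: 10111 XOR 11001 = 01110
  pos 7: 11100 XOR 11001 = 00101
  pos 9: 10111 XOR 11001 = 01110
  pos 10: 11100 XOR 11001 = 00101
  pos 12: 10100 XOR 11001 = 01101
  pos 13: 11010 XOR 11001 = 00011
Remainder (last 4 bits) = 0011. This is the CRC / FCS.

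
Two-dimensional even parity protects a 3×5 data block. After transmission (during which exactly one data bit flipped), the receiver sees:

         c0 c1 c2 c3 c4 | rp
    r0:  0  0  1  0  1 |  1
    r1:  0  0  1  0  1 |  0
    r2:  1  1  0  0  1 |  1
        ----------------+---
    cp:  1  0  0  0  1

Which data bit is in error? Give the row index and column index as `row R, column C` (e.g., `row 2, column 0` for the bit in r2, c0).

row 0, column 1

Recompute each row's even parity and compare to rp:
  r0: data parity 0, sent rp 1 → mismatch
  r1: data parity 0, sent rp 0 → ok
  r2: data parity 1, sent rp 1 → ok
Recompute each column's even parity and compare to cp:
  c0: data parity 1, sent cp 1 → ok
  c1: data parity 1, sent cp 0 → mismatch
  c2: data parity 0, sent cp 0 → ok
  c3: data parity 0, sent cp 0 → ok
  c4: data parity 1, sent cp 1 → ok
Exactly one row (r0) and one column (c1) fail → the flipped bit is at their intersection.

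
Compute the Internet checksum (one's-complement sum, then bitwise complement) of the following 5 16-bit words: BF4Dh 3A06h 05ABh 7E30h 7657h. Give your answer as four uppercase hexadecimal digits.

0C79

One's-complement addition (fold any carry out of bit 15 back into bit 0):
  0xBF4D + 0x3A06 = 0x0F953
  0xF953 + 0x05AB = 0x0FEFE
  0xFEFE + 0x7E30 = 0x17D2E → wrap carry → 0x7D2F
  0x7D2F + 0x7657 = 0x0F386
One's-complement sum = 0xF386.
Checksum = ~0xF386 & 0xFFFF = 0x0C79.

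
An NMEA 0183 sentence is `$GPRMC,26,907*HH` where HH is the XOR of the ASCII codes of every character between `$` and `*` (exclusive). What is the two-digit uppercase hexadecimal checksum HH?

XOR the ASCII codes of the payload characters:
  'G' = 0x47 → acc = 0x47
  'P' = 0x50 → acc = 0x17
  'R' = 0x52 → acc = 0x45
  'M' = 0x4D → acc = 0x08
  'C' = 0x43 → acc = 0x4B
  ',' = 0x2C → acc = 0x67
  '2' = 0x32 → acc = 0x55
  '6' = 0x36 → acc = 0x63
  ',' = 0x2C → acc = 0x4F
  '9' = 0x39 → acc = 0x76
  '0' = 0x30 → acc = 0x46
  '7' = 0x37 → acc = 0x71
Checksum = 0x71.

71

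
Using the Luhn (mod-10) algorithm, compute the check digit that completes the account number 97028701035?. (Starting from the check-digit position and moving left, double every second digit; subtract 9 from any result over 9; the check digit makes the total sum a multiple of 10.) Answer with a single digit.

Partial digits right→left: 5 3 0 1 0 7 8 2 0 7 9
Double every second digit counting from the check-digit position (so the 1st, 3rd, 5th, ... of the partial from the right).
  doubled (with −9 where >9): 1 0 0 7 0 9 → sum 17
  kept as-is: 3 1 7 2 7 → sum 20
Total = 17 + 20 = 37.
Check digit = (10 − (37 mod 10)) mod 10 = 3.

3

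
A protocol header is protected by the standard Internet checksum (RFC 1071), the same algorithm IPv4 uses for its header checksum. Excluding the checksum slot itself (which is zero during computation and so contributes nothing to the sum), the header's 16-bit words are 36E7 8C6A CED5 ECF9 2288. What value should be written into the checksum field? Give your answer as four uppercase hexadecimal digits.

One's-complement addition (fold any carry out of bit 15 back into bit 0):
  0x36E7 + 0x8C6A = 0x0C351
  0xC351 + 0xCED5 = 0x19226 → wrap carry → 0x9227
  0x9227 + 0xECF9 = 0x17F20 → wrap carry → 0x7F21
  0x7F21 + 0x2288 = 0x0A1A9
One's-complement sum = 0xA1A9.
Checksum = ~0xA1A9 & 0xFFFF = 0x5E56.

5E56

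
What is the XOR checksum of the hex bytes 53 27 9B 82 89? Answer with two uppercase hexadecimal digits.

E4

XOR the bytes together:
  start with 0x53
  0x53 ⊕ 0x27 = 0x74
  0x74 ⊕ 0x9B = 0xEF
  0xEF ⊕ 0x82 = 0x6D
  0x6D ⊕ 0x89 = 0xE4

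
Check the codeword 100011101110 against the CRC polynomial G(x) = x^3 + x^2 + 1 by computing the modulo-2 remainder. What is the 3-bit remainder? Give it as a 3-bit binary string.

Modulo-2 division of 100011101110 by 1101:
  pos 0: 1000 XOR 1101 = 0101
  pos 1: 1011 XOR 1101 = 0110
  pos 2: 1101 XOR 1101 = 0000
  pos 6: 1011 XOR 1101 = 0110
  pos 7: 1101 XOR 1101 = 0000
Remainder = 000 (zero — the frame passes the CRC check).

000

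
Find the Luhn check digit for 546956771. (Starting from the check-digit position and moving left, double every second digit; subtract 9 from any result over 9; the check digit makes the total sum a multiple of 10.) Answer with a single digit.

2

Partial digits right→left: 1 7 7 6 5 9 6 4 5
Double every second digit counting from the check-digit position (so the 1st, 3rd, 5th, ... of the partial from the right).
  doubled (with −9 where >9): 2 5 1 3 1 → sum 12
  kept as-is: 7 6 9 4 → sum 26
Total = 12 + 26 = 38.
Check digit = (10 − (38 mod 10)) mod 10 = 2.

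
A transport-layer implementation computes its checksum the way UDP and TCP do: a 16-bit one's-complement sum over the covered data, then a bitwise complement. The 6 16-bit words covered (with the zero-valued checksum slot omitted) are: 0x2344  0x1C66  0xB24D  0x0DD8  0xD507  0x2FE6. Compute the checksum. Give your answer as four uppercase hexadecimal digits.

One's-complement addition (fold any carry out of bit 15 back into bit 0):
  0x2344 + 0x1C66 = 0x03FAA
  0x3FAA + 0xB24D = 0x0F1F7
  0xF1F7 + 0x0DD8 = 0x0FFCF
  0xFFCF + 0xD507 = 0x1D4D6 → wrap carry → 0xD4D7
  0xD4D7 + 0x2FE6 = 0x104BD → wrap carry → 0x04BE
One's-complement sum = 0x04BE.
Checksum = ~0x04BE & 0xFFFF = 0xFB41.

FB41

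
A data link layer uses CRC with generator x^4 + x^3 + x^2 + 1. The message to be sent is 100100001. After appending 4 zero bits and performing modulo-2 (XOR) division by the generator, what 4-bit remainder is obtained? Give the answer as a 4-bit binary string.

1110

Append 4 zeros: 1001000010000. Divide by 11101 (XOR where the leading bit is 1):
  pos 0: 10010 XOR 11101 = 01111
  pos 1: 11110 XOR 11101 = 00011
  pos 4: 11001 XOR 11101 = 00100
  pos 6: 10000 XOR 11101 = 01101
  pos 7: 11010 XOR 11101 = 00111
Remainder (last 4 bits) = 1110. This is the CRC / FCS.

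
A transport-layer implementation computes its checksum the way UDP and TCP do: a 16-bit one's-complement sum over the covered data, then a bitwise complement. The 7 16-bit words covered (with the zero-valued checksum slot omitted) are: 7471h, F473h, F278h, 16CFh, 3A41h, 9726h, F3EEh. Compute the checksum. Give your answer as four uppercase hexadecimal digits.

C87B

One's-complement addition (fold any carry out of bit 15 back into bit 0):
  0x7471 + 0xF473 = 0x168E4 → wrap carry → 0x68E5
  0x68E5 + 0xF278 = 0x15B5D → wrap carry → 0x5B5E
  0x5B5E + 0x16CF = 0x0722D
  0x722D + 0x3A41 = 0x0AC6E
  0xAC6E + 0x9726 = 0x14394 → wrap carry → 0x4395
  0x4395 + 0xF3EE = 0x13783 → wrap carry → 0x3784
One's-complement sum = 0x3784.
Checksum = ~0x3784 & 0xFFFF = 0xC87B.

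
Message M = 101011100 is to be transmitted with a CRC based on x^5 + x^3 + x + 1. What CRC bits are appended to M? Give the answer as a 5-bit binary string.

Append 5 zeros: 10101110000000. Divide by 101011 (XOR where the leading bit is 1):
  pos 0: 101011 XOR 101011 = 000000
  pos 6: 100000 XOR 101011 = 001011
  pos 8: 101100 XOR 101011 = 000111
Remainder (last 5 bits) = 00111. This is the CRC / FCS.

00111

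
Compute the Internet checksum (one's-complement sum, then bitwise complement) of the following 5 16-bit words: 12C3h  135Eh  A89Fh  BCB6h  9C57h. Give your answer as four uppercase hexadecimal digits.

One's-complement addition (fold any carry out of bit 15 back into bit 0):
  0x12C3 + 0x135E = 0x02621
  0x2621 + 0xA89F = 0x0CEC0
  0xCEC0 + 0xBCB6 = 0x18B76 → wrap carry → 0x8B77
  0x8B77 + 0x9C57 = 0x127CE → wrap carry → 0x27CF
One's-complement sum = 0x27CF.
Checksum = ~0x27CF & 0xFFFF = 0xD830.

D830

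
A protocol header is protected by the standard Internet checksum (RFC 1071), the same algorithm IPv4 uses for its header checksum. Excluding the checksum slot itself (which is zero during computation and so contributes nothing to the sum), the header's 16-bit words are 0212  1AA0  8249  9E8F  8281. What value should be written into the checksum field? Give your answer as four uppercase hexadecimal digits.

One's-complement addition (fold any carry out of bit 15 back into bit 0):
  0x0212 + 0x1AA0 = 0x01CB2
  0x1CB2 + 0x8249 = 0x09EFB
  0x9EFB + 0x9E8F = 0x13D8A → wrap carry → 0x3D8B
  0x3D8B + 0x8281 = 0x0C00C
One's-complement sum = 0xC00C.
Checksum = ~0xC00C & 0xFFFF = 0x3FF3.

3FF3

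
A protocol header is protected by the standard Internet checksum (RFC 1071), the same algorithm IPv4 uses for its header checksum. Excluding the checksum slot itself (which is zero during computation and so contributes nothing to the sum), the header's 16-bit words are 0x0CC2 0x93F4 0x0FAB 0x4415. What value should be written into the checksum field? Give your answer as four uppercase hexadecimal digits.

0B89

One's-complement addition (fold any carry out of bit 15 back into bit 0):
  0x0CC2 + 0x93F4 = 0x0A0B6
  0xA0B6 + 0x0FAB = 0x0B061
  0xB061 + 0x4415 = 0x0F476
One's-complement sum = 0xF476.
Checksum = ~0xF476 & 0xFFFF = 0x0B89.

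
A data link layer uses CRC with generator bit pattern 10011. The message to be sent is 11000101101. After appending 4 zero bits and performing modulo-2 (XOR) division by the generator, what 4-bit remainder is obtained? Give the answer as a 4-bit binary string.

Append 4 zeros: 110001011010000. Divide by 10011 (XOR where the leading bit is 1):
  pos 0: 11000 XOR 10011 = 01011
  pos 1: 10111 XOR 10011 = 00100
  pos 3: 10001 XOR 10011 = 00010
  pos 6: 10101 XOR 10011 = 00110
  pos 8: 11000 XOR 10011 = 01011
  pos 9: 10110 XOR 10011 = 00101
Remainder (last 4 bits) = 1010. This is the CRC / FCS.

1010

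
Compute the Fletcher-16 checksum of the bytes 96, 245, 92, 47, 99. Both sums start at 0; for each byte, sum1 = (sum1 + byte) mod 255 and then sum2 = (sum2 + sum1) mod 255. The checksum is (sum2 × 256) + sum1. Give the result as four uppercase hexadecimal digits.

9045

Running sums (mod 255):
  after byte 0 (96): sum1=96, sum2=96
  after byte 1 (245): sum1=86, sum2=182
  after byte 2 (92): sum1=178, sum2=105
  after byte 3 (47): sum1=225, sum2=75
  after byte 4 (99): sum1=69, sum2=144
Checksum = sum2·256 + sum1 = 144·256 + 69 = 36933 = 0x9045.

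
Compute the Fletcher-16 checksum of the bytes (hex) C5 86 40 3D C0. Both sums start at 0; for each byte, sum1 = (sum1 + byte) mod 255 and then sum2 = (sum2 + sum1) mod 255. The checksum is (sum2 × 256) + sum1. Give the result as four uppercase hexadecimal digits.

F28A

Running sums (mod 255):
  after byte 0 (C5): sum1=197, sum2=197
  after byte 1 (86): sum1=76, sum2=18
  after byte 2 (40): sum1=140, sum2=158
  after byte 3 (3D): sum1=201, sum2=104
  after byte 4 (C0): sum1=138, sum2=242
Checksum = sum2·256 + sum1 = 242·256 + 138 = 62090 = 0xF28A.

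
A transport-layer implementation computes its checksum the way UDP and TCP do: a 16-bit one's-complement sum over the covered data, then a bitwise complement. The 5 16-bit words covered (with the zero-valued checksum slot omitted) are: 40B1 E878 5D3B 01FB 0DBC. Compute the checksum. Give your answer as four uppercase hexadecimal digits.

One's-complement addition (fold any carry out of bit 15 back into bit 0):
  0x40B1 + 0xE878 = 0x12929 → wrap carry → 0x292A
  0x292A + 0x5D3B = 0x08665
  0x8665 + 0x01FB = 0x08860
  0x8860 + 0x0DBC = 0x0961C
One's-complement sum = 0x961C.
Checksum = ~0x961C & 0xFFFF = 0x69E3.

69E3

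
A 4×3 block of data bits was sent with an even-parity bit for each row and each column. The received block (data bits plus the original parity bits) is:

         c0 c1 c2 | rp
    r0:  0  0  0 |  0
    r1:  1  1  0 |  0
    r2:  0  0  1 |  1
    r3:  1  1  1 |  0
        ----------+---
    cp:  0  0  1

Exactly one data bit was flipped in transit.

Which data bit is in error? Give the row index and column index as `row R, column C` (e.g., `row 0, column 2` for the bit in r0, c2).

Recompute each row's even parity and compare to rp:
  r0: data parity 0, sent rp 0 → ok
  r1: data parity 0, sent rp 0 → ok
  r2: data parity 1, sent rp 1 → ok
  r3: data parity 1, sent rp 0 → mismatch
Recompute each column's even parity and compare to cp:
  c0: data parity 0, sent cp 0 → ok
  c1: data parity 0, sent cp 0 → ok
  c2: data parity 0, sent cp 1 → mismatch
Exactly one row (r3) and one column (c2) fail → the flipped bit is at their intersection.

row 3, column 2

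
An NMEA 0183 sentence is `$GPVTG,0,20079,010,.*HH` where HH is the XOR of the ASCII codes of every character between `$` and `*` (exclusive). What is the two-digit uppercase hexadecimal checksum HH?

XOR the ASCII codes of the payload characters:
  'G' = 0x47 → acc = 0x47
  'P' = 0x50 → acc = 0x17
  'V' = 0x56 → acc = 0x41
  'T' = 0x54 → acc = 0x15
  'G' = 0x47 → acc = 0x52
  ',' = 0x2C → acc = 0x7E
  '0' = 0x30 → acc = 0x4E
  ',' = 0x2C → acc = 0x62
  '2' = 0x32 → acc = 0x50
  '0' = 0x30 → acc = 0x60
  '0' = 0x30 → acc = 0x50
  '7' = 0x37 → acc = 0x67
  '9' = 0x39 → acc = 0x5E
  ',' = 0x2C → acc = 0x72
  '0' = 0x30 → acc = 0x42
  '1' = 0x31 → acc = 0x73
  '0' = 0x30 → acc = 0x43
  ',' = 0x2C → acc = 0x6F
  '.' = 0x2E → acc = 0x41
Checksum = 0x41.

41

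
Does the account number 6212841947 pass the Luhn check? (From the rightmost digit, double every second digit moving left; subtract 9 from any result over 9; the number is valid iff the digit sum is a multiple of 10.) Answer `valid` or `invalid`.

invalid

From the right, keep odd positions and double even positions (subtract 9 from any doubled value over 9):
  doubled (positions 2,4,...): 8 2 7 2 3 → sum 22
  kept (positions 1,3,...): 7 9 4 2 2 → sum 24
Total = 46.
46 mod 10 = 6, so the number is invalid.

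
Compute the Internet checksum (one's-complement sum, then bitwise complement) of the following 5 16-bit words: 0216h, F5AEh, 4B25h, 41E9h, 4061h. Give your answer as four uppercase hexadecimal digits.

One's-complement addition (fold any carry out of bit 15 back into bit 0):
  0x0216 + 0xF5AE = 0x0F7C4
  0xF7C4 + 0x4B25 = 0x142E9 → wrap carry → 0x42EA
  0x42EA + 0x41E9 = 0x084D3
  0x84D3 + 0x4061 = 0x0C534
One's-complement sum = 0xC534.
Checksum = ~0xC534 & 0xFFFF = 0x3ACB.

3ACB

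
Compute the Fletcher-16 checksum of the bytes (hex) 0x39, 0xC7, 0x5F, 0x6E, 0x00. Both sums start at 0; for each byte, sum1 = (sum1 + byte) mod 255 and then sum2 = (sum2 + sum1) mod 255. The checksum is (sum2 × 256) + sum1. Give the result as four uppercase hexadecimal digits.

38CE

Running sums (mod 255):
  after byte 0 (0x39): sum1=57, sum2=57
  after byte 1 (0xC7): sum1=1, sum2=58
  after byte 2 (0x5F): sum1=96, sum2=154
  after byte 3 (0x6E): sum1=206, sum2=105
  after byte 4 (0x00): sum1=206, sum2=56
Checksum = sum2·256 + sum1 = 56·256 + 206 = 14542 = 0x38CE.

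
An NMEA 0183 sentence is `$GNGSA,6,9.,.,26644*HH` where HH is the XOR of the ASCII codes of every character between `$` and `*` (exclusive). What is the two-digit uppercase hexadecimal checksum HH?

61

XOR the ASCII codes of the payload characters:
  'G' = 0x47 → acc = 0x47
  'N' = 0x4E → acc = 0x09
  'G' = 0x47 → acc = 0x4E
  'S' = 0x53 → acc = 0x1D
  'A' = 0x41 → acc = 0x5C
  ',' = 0x2C → acc = 0x70
  '6' = 0x36 → acc = 0x46
  ',' = 0x2C → acc = 0x6A
  '9' = 0x39 → acc = 0x53
  '.' = 0x2E → acc = 0x7D
  ',' = 0x2C → acc = 0x51
  '.' = 0x2E → acc = 0x7F
  ',' = 0x2C → acc = 0x53
  '2' = 0x32 → acc = 0x61
  '6' = 0x36 → acc = 0x57
  '6' = 0x36 → acc = 0x61
  '4' = 0x34 → acc = 0x55
  '4' = 0x34 → acc = 0x61
Checksum = 0x61.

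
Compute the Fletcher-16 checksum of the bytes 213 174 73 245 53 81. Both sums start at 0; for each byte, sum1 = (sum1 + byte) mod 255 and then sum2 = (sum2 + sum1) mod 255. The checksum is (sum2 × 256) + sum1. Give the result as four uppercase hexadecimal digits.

Running sums (mod 255):
  after byte 0 (213): sum1=213, sum2=213
  after byte 1 (174): sum1=132, sum2=90
  after byte 2 (73): sum1=205, sum2=40
  after byte 3 (245): sum1=195, sum2=235
  after byte 4 (53): sum1=248, sum2=228
  after byte 5 (81): sum1=74, sum2=47
Checksum = sum2·256 + sum1 = 47·256 + 74 = 12106 = 0x2F4A.

2F4A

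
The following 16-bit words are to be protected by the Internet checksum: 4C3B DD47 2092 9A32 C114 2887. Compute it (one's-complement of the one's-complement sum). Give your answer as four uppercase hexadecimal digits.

One's-complement addition (fold any carry out of bit 15 back into bit 0):
  0x4C3B + 0xDD47 = 0x12982 → wrap carry → 0x2983
  0x2983 + 0x2092 = 0x04A15
  0x4A15 + 0x9A32 = 0x0E447
  0xE447 + 0xC114 = 0x1A55B → wrap carry → 0xA55C
  0xA55C + 0x2887 = 0x0CDE3
One's-complement sum = 0xCDE3.
Checksum = ~0xCDE3 & 0xFFFF = 0x321C.

321C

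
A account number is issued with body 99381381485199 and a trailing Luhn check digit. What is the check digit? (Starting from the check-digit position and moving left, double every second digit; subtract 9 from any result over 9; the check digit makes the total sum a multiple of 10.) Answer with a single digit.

9

Partial digits right→left: 9 9 1 5 8 4 1 8 3 1 8 3 9 9
Double every second digit counting from the check-digit position (so the 1st, 3rd, 5th, ... of the partial from the right).
  doubled (with −9 where >9): 9 2 7 2 6 7 9 → sum 42
  kept as-is: 9 5 4 8 1 3 9 → sum 39
Total = 42 + 39 = 81.
Check digit = (10 − (81 mod 10)) mod 10 = 9.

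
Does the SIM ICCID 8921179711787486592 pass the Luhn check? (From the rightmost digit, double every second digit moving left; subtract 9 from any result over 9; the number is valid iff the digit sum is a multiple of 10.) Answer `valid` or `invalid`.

valid

From the right, keep odd positions and double even positions (subtract 9 from any doubled value over 9):
  doubled (positions 2,4,...): 9 3 8 7 2 5 5 2 9 → sum 50
  kept (positions 1,3,...): 2 5 8 7 7 1 9 1 2 8 → sum 50
Total = 100.
100 mod 10 = 0, so the number is valid.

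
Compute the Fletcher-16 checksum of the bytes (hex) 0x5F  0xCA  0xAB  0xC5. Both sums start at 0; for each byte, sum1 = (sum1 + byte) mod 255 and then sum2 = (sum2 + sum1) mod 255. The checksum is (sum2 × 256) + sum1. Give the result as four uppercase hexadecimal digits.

Running sums (mod 255):
  after byte 0 (0x5F): sum1=95, sum2=95
  after byte 1 (0xCA): sum1=42, sum2=137
  after byte 2 (0xAB): sum1=213, sum2=95
  after byte 3 (0xC5): sum1=155, sum2=250
Checksum = sum2·256 + sum1 = 250·256 + 155 = 64155 = 0xFA9B.

FA9B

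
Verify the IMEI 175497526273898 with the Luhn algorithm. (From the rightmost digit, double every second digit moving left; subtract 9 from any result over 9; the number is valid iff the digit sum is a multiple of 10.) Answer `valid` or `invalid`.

valid

From the right, keep odd positions and double even positions (subtract 9 from any doubled value over 9):
  doubled (positions 2,4,...): 9 6 4 4 5 8 5 → sum 41
  kept (positions 1,3,...): 8 8 7 6 5 9 5 1 → sum 49
Total = 90.
90 mod 10 = 0, so the number is valid.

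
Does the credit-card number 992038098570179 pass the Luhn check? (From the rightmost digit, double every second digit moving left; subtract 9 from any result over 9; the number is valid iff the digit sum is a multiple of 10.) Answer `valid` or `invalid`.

valid

From the right, keep odd positions and double even positions (subtract 9 from any doubled value over 9):
  doubled (positions 2,4,...): 5 0 1 9 7 0 9 → sum 31
  kept (positions 1,3,...): 9 1 7 8 0 3 2 9 → sum 39
Total = 70.
70 mod 10 = 0, so the number is valid.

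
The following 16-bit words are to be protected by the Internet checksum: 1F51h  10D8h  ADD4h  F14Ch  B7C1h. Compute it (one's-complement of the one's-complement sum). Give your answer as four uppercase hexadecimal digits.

One's-complement addition (fold any carry out of bit 15 back into bit 0):
  0x1F51 + 0x10D8 = 0x03029
  0x3029 + 0xADD4 = 0x0DDFD
  0xDDFD + 0xF14C = 0x1CF49 → wrap carry → 0xCF4A
  0xCF4A + 0xB7C1 = 0x1870B → wrap carry → 0x870C
One's-complement sum = 0x870C.
Checksum = ~0x870C & 0xFFFF = 0x78F3.

78F3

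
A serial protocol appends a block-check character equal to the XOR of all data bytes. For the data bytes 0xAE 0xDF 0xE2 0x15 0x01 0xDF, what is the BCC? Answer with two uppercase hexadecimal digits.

XOR the bytes together:
  start with 0xAE
  0xAE ⊕ 0xDF = 0x71
  0x71 ⊕ 0xE2 = 0x93
  0x93 ⊕ 0x15 = 0x86
  0x86 ⊕ 0x01 = 0x87
  0x87 ⊕ 0xDF = 0x58

58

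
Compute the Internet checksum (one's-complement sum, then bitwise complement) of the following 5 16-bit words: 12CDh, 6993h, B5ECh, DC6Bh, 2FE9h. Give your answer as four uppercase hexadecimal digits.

One's-complement addition (fold any carry out of bit 15 back into bit 0):
  0x12CD + 0x6993 = 0x07C60
  0x7C60 + 0xB5EC = 0x1324C → wrap carry → 0x324D
  0x324D + 0xDC6B = 0x10EB8 → wrap carry → 0x0EB9
  0x0EB9 + 0x2FE9 = 0x03EA2
One's-complement sum = 0x3EA2.
Checksum = ~0x3EA2 & 0xFFFF = 0xC15D.

C15D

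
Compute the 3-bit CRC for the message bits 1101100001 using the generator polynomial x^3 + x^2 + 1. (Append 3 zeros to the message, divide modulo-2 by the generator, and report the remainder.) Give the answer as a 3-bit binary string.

Append 3 zeros: 1101100001000. Divide by 1101 (XOR where the leading bit is 1):
  pos 0: 1101 XOR 1101 = 0000
  pos 4: 1000 XOR 1101 = 0101
  pos 5: 1010 XOR 1101 = 0111
  pos 6: 1111 XOR 1101 = 0010
  pos 8: 1000 XOR 1101 = 0101
  pos 9: 1010 XOR 1101 = 0111
Remainder (last 3 bits) = 111. This is the CRC / FCS.

111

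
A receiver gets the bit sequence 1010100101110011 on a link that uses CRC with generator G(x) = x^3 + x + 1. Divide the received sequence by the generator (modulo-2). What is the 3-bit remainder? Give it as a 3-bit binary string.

Modulo-2 division of 1010100101110011 by 1011:
  pos 0: 1010 XOR 1011 = 0001
  pos 3: 1100 XOR 1011 = 0111
  pos 4: 1111 XOR 1011 = 0100
  pos 5: 1000 XOR 1011 = 0011
  pos 7: 1111 XOR 1011 = 0100
  pos 8: 1001 XOR 1011 = 0010
  pos 10: 1000 XOR 1011 = 0011
  pos 12: 1111 XOR 1011 = 0100
Remainder = 100 (nonzero — an error is detected).

100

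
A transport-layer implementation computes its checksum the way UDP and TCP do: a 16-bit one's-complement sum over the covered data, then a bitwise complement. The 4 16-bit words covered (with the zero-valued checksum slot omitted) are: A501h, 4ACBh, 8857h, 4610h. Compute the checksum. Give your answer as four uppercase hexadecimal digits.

One's-complement addition (fold any carry out of bit 15 back into bit 0):
  0xA501 + 0x4ACB = 0x0EFCC
  0xEFCC + 0x8857 = 0x17823 → wrap carry → 0x7824
  0x7824 + 0x4610 = 0x0BE34
One's-complement sum = 0xBE34.
Checksum = ~0xBE34 & 0xFFFF = 0x41CB.

41CB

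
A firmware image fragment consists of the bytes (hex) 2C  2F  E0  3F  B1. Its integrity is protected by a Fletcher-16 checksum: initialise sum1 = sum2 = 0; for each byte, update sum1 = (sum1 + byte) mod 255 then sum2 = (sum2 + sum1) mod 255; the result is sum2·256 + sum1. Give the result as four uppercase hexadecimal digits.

Running sums (mod 255):
  after byte 0 (2C): sum1=44, sum2=44
  after byte 1 (2F): sum1=91, sum2=135
  after byte 2 (E0): sum1=60, sum2=195
  after byte 3 (3F): sum1=123, sum2=63
  after byte 4 (B1): sum1=45, sum2=108
Checksum = sum2·256 + sum1 = 108·256 + 45 = 27693 = 0x6C2D.

6C2D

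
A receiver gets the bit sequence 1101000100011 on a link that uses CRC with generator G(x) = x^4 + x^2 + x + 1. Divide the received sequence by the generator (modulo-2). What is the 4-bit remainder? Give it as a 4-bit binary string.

Modulo-2 division of 1101000100011 by 10111:
  pos 0: 11010 XOR 10111 = 01101
  pos 1: 11010 XOR 10111 = 01101
  pos 2: 11010 XOR 10111 = 01101
  pos 3: 11011 XOR 10111 = 01100
  pos 4: 11000 XOR 10111 = 01111
  pos 5: 11110 XOR 10111 = 01001
  pos 6: 10010 XOR 10111 = 00101
  pos 8: 10111 XOR 10111 = 00000
Remainder = 0000 (zero — the frame passes the CRC check).

0000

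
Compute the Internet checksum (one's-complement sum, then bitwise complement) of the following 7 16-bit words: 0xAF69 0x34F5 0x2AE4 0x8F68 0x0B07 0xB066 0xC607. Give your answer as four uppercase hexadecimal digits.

DFDE

One's-complement addition (fold any carry out of bit 15 back into bit 0):
  0xAF69 + 0x34F5 = 0x0E45E
  0xE45E + 0x2AE4 = 0x10F42 → wrap carry → 0x0F43
  0x0F43 + 0x8F68 = 0x09EAB
  0x9EAB + 0x0B07 = 0x0A9B2
  0xA9B2 + 0xB066 = 0x15A18 → wrap carry → 0x5A19
  0x5A19 + 0xC607 = 0x12020 → wrap carry → 0x2021
One's-complement sum = 0x2021.
Checksum = ~0x2021 & 0xFFFF = 0xDFDE.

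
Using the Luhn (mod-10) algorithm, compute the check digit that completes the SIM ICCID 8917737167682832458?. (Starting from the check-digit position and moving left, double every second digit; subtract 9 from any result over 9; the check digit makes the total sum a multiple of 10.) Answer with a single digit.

0

Partial digits right→left: 8 5 4 2 3 8 2 8 6 7 6 1 7 3 7 7 1 9 8
Double every second digit counting from the check-digit position (so the 1st, 3rd, 5th, ... of the partial from the right).
  doubled (with −9 where >9): 7 8 6 4 3 3 5 5 2 7 → sum 50
  kept as-is: 5 2 8 8 7 1 3 7 9 → sum 50
Total = 50 + 50 = 100.
Check digit = (10 − (100 mod 10)) mod 10 = 0.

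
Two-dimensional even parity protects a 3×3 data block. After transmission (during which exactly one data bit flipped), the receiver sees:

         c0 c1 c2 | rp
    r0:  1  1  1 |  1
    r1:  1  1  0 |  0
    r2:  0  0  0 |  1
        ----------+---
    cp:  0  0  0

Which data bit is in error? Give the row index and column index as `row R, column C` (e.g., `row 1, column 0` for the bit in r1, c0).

Recompute each row's even parity and compare to rp:
  r0: data parity 1, sent rp 1 → ok
  r1: data parity 0, sent rp 0 → ok
  r2: data parity 0, sent rp 1 → mismatch
Recompute each column's even parity and compare to cp:
  c0: data parity 0, sent cp 0 → ok
  c1: data parity 0, sent cp 0 → ok
  c2: data parity 1, sent cp 0 → mismatch
Exactly one row (r2) and one column (c2) fail → the flipped bit is at their intersection.

row 2, column 2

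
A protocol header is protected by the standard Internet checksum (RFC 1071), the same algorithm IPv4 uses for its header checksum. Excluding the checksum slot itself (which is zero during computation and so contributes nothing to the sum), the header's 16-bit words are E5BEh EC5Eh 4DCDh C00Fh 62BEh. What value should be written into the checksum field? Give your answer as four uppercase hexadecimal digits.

BD46

One's-complement addition (fold any carry out of bit 15 back into bit 0):
  0xE5BE + 0xEC5E = 0x1D21C → wrap carry → 0xD21D
  0xD21D + 0x4DCD = 0x11FEA → wrap carry → 0x1FEB
  0x1FEB + 0xC00F = 0x0DFFA
  0xDFFA + 0x62BE = 0x142B8 → wrap carry → 0x42B9
One's-complement sum = 0x42B9.
Checksum = ~0x42B9 & 0xFFFF = 0xBD46.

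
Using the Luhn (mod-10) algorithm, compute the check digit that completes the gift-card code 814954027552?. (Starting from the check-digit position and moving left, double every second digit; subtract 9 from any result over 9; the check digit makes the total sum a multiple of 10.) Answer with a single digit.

Partial digits right→left: 2 5 5 7 2 0 4 5 9 4 1 8
Double every second digit counting from the check-digit position (so the 1st, 3rd, 5th, ... of the partial from the right).
  doubled (with −9 where >9): 4 1 4 8 9 2 → sum 28
  kept as-is: 5 7 0 5 4 8 → sum 29
Total = 28 + 29 = 57.
Check digit = (10 − (57 mod 10)) mod 10 = 3.

3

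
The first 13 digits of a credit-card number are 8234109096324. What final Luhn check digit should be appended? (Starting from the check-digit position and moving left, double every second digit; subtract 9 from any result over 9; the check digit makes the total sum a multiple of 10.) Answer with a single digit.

9

Partial digits right→left: 4 2 3 6 9 0 9 0 1 4 3 2 8
Double every second digit counting from the check-digit position (so the 1st, 3rd, 5th, ... of the partial from the right).
  doubled (with −9 where >9): 8 6 9 9 2 6 7 → sum 47
  kept as-is: 2 6 0 0 4 2 → sum 14
Total = 47 + 14 = 61.
Check digit = (10 − (61 mod 10)) mod 10 = 9.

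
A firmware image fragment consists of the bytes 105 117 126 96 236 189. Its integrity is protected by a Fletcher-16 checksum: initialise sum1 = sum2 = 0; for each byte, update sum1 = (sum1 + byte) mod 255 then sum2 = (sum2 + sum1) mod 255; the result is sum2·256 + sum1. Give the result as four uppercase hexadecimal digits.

7668

Running sums (mod 255):
  after byte 0 (105): sum1=105, sum2=105
  after byte 1 (117): sum1=222, sum2=72
  after byte 2 (126): sum1=93, sum2=165
  after byte 3 (96): sum1=189, sum2=99
  after byte 4 (236): sum1=170, sum2=14
  after byte 5 (189): sum1=104, sum2=118
Checksum = sum2·256 + sum1 = 118·256 + 104 = 30312 = 0x7668.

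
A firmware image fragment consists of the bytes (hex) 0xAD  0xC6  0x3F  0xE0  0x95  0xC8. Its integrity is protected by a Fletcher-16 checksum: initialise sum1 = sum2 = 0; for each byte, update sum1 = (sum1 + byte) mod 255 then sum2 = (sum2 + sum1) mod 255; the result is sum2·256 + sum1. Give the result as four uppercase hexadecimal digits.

Running sums (mod 255):
  after byte 0 (0xAD): sum1=173, sum2=173
  after byte 1 (0xC6): sum1=116, sum2=34
  after byte 2 (0x3F): sum1=179, sum2=213
  after byte 3 (0xE0): sum1=148, sum2=106
  after byte 4 (0x95): sum1=42, sum2=148
  after byte 5 (0xC8): sum1=242, sum2=135
Checksum = sum2·256 + sum1 = 135·256 + 242 = 34802 = 0x87F2.

87F2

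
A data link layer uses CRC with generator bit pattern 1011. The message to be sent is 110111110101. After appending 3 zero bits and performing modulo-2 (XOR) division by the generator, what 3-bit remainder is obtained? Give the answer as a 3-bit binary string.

010

Append 3 zeros: 110111110101000. Divide by 1011 (XOR where the leading bit is 1):
  pos 0: 1101 XOR 1011 = 0110
  pos 1: 1101 XOR 1011 = 0110
  pos 2: 1101 XOR 1011 = 0110
  pos 3: 1101 XOR 1011 = 0110
  pos 4: 1101 XOR 1011 = 0110
  pos 5: 1100 XOR 1011 = 0111
  pos 6: 1111 XOR 1011 = 0100
  pos 7: 1000 XOR 1011 = 0011
  pos 9: 1110 XOR 1011 = 0101
  pos 10: 1010 XOR 1011 = 0001
Remainder (last 3 bits) = 010. This is the CRC / FCS.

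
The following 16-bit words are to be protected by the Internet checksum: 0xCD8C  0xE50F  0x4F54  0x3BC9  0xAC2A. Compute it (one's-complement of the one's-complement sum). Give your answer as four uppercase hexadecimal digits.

161B

One's-complement addition (fold any carry out of bit 15 back into bit 0):
  0xCD8C + 0xE50F = 0x1B29B → wrap carry → 0xB29C
  0xB29C + 0x4F54 = 0x101F0 → wrap carry → 0x01F1
  0x01F1 + 0x3BC9 = 0x03DBA
  0x3DBA + 0xAC2A = 0x0E9E4
One's-complement sum = 0xE9E4.
Checksum = ~0xE9E4 & 0xFFFF = 0x161B.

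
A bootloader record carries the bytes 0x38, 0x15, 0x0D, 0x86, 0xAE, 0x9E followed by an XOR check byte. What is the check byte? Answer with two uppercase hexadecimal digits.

96

XOR the bytes together:
  start with 0x38
  0x38 ⊕ 0x15 = 0x2D
  0x2D ⊕ 0x0D = 0x20
  0x20 ⊕ 0x86 = 0xA6
  0xA6 ⊕ 0xAE = 0x08
  0x08 ⊕ 0x9E = 0x96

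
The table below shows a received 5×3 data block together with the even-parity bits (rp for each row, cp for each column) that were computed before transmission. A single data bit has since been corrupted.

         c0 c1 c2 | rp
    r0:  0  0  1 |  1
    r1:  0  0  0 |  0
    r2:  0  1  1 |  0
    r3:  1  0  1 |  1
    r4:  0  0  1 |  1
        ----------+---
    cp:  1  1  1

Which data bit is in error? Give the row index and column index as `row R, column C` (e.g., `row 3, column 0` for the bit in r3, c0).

row 3, column 2

Recompute each row's even parity and compare to rp:
  r0: data parity 1, sent rp 1 → ok
  r1: data parity 0, sent rp 0 → ok
  r2: data parity 0, sent rp 0 → ok
  r3: data parity 0, sent rp 1 → mismatch
  r4: data parity 1, sent rp 1 → ok
Recompute each column's even parity and compare to cp:
  c0: data parity 1, sent cp 1 → ok
  c1: data parity 1, sent cp 1 → ok
  c2: data parity 0, sent cp 1 → mismatch
Exactly one row (r3) and one column (c2) fail → the flipped bit is at their intersection.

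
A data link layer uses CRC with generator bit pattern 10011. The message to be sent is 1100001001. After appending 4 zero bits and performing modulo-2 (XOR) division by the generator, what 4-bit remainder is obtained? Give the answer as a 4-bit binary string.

1010

Append 4 zeros: 11000010010000. Divide by 10011 (XOR where the leading bit is 1):
  pos 0: 11000 XOR 10011 = 01011
  pos 1: 10110 XOR 10011 = 00101
  pos 3: 10110 XOR 10011 = 00101
  pos 5: 10101 XOR 10011 = 00110
  pos 7: 11000 XOR 10011 = 01011
  pos 8: 10110 XOR 10011 = 00101
Remainder (last 4 bits) = 1010. This is the CRC / FCS.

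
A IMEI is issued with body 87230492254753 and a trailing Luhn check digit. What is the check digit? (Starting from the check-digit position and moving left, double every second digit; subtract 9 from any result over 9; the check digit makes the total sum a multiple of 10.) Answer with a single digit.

Partial digits right→left: 3 5 7 4 5 2 2 9 4 0 3 2 7 8
Double every second digit counting from the check-digit position (so the 1st, 3rd, 5th, ... of the partial from the right).
  doubled (with −9 where >9): 6 5 1 4 8 6 5 → sum 35
  kept as-is: 5 4 2 9 0 2 8 → sum 30
Total = 35 + 30 = 65.
Check digit = (10 − (65 mod 10)) mod 10 = 5.

5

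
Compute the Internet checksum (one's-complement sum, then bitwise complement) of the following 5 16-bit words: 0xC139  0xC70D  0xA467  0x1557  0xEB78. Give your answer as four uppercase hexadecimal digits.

D280

One's-complement addition (fold any carry out of bit 15 back into bit 0):
  0xC139 + 0xC70D = 0x18846 → wrap carry → 0x8847
  0x8847 + 0xA467 = 0x12CAE → wrap carry → 0x2CAF
  0x2CAF + 0x1557 = 0x04206
  0x4206 + 0xEB78 = 0x12D7E → wrap carry → 0x2D7F
One's-complement sum = 0x2D7F.
Checksum = ~0x2D7F & 0xFFFF = 0xD280.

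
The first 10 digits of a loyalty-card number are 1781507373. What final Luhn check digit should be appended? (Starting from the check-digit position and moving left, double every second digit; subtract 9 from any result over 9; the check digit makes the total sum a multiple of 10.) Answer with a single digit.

Partial digits right→left: 3 7 3 7 0 5 1 8 7 1
Double every second digit counting from the check-digit position (so the 1st, 3rd, 5th, ... of the partial from the right).
  doubled (with −9 where >9): 6 6 0 2 5 → sum 19
  kept as-is: 7 7 5 8 1 → sum 28
Total = 19 + 28 = 47.
Check digit = (10 − (47 mod 10)) mod 10 = 3.

3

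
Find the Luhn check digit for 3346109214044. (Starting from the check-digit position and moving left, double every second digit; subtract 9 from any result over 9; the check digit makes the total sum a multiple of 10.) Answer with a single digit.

Partial digits right→left: 4 4 0 4 1 2 9 0 1 6 4 3 3
Double every second digit counting from the check-digit position (so the 1st, 3rd, 5th, ... of the partial from the right).
  doubled (with −9 where >9): 8 0 2 9 2 8 6 → sum 35
  kept as-is: 4 4 2 0 6 3 → sum 19
Total = 35 + 19 = 54.
Check digit = (10 − (54 mod 10)) mod 10 = 6.

6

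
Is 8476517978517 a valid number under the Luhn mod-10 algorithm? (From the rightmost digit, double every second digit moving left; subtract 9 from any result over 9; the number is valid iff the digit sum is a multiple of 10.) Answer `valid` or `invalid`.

From the right, keep odd positions and double even positions (subtract 9 from any doubled value over 9):
  doubled (positions 2,4,...): 2 7 9 2 3 8 → sum 31
  kept (positions 1,3,...): 7 5 7 7 5 7 8 → sum 46
Total = 77.
77 mod 10 = 7, so the number is invalid.

invalid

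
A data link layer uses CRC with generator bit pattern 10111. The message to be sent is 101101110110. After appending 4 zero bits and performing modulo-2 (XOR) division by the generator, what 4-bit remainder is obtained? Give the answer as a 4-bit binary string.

1100

Append 4 zeros: 1011011101100000. Divide by 10111 (XOR where the leading bit is 1):
  pos 0: 10110 XOR 10111 = 00001
  pos 4: 11110 XOR 10111 = 01001
  pos 5: 10011 XOR 10111 = 00100
  pos 7: 10010 XOR 10111 = 00101
  pos 9: 10100 XOR 10111 = 00011
Remainder (last 4 bits) = 1100. This is the CRC / FCS.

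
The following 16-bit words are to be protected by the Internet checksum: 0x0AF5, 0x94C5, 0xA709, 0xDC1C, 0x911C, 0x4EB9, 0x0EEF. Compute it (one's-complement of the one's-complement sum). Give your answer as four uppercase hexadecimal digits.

EE59

One's-complement addition (fold any carry out of bit 15 back into bit 0):
  0x0AF5 + 0x94C5 = 0x09FBA
  0x9FBA + 0xA709 = 0x146C3 → wrap carry → 0x46C4
  0x46C4 + 0xDC1C = 0x122E0 → wrap carry → 0x22E1
  0x22E1 + 0x911C = 0x0B3FD
  0xB3FD + 0x4EB9 = 0x102B6 → wrap carry → 0x02B7
  0x02B7 + 0x0EEF = 0x011A6
One's-complement sum = 0x11A6.
Checksum = ~0x11A6 & 0xFFFF = 0xEE59.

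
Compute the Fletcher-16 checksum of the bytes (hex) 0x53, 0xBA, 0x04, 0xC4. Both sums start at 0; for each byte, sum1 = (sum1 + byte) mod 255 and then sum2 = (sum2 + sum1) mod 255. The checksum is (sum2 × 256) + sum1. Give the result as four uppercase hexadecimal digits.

4AD6

Running sums (mod 255):
  after byte 0 (0x53): sum1=83, sum2=83
  after byte 1 (0xBA): sum1=14, sum2=97
  after byte 2 (0x04): sum1=18, sum2=115
  after byte 3 (0xC4): sum1=214, sum2=74
Checksum = sum2·256 + sum1 = 74·256 + 214 = 19158 = 0x4AD6.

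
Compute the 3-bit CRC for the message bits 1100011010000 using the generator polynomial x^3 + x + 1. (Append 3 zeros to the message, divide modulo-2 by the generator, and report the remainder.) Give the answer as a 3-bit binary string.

101

Append 3 zeros: 1100011010000000. Divide by 1011 (XOR where the leading bit is 1):
  pos 0: 1100 XOR 1011 = 0111
  pos 1: 1110 XOR 1011 = 0101
  pos 2: 1011 XOR 1011 = 0000
  pos 6: 1010 XOR 1011 = 0001
  pos 9: 1000 XOR 1011 = 0011
  pos 11: 1100 XOR 1011 = 0111
  pos 12: 1110 XOR 1011 = 0101
Remainder (last 3 bits) = 101. This is the CRC / FCS.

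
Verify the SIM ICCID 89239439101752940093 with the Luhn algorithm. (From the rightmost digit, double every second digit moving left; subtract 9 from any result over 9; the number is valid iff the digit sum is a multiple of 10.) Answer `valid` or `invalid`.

From the right, keep odd positions and double even positions (subtract 9 from any doubled value over 9):
  doubled (positions 2,4,...): 9 0 9 1 2 2 6 9 4 7 → sum 49
  kept (positions 1,3,...): 3 0 4 2 7 0 9 4 3 9 → sum 41
Total = 90.
90 mod 10 = 0, so the number is valid.

valid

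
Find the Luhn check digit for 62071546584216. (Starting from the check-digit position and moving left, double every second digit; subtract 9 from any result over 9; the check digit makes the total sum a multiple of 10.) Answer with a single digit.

2

Partial digits right→left: 6 1 2 4 8 5 6 4 5 1 7 0 2 6
Double every second digit counting from the check-digit position (so the 1st, 3rd, 5th, ... of the partial from the right).
  doubled (with −9 where >9): 3 4 7 3 1 5 4 → sum 27
  kept as-is: 1 4 5 4 1 0 6 → sum 21
Total = 27 + 21 = 48.
Check digit = (10 − (48 mod 10)) mod 10 = 2.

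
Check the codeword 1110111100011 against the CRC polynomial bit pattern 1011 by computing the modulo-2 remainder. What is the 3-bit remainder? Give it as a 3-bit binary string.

Modulo-2 division of 1110111100011 by 1011:
  pos 0: 1110 XOR 1011 = 0101
  pos 1: 1011 XOR 1011 = 0000
  pos 5: 1110 XOR 1011 = 0101
  pos 6: 1010 XOR 1011 = 0001
  pos 9: 1011 XOR 1011 = 0000
Remainder = 000 (zero — the frame passes the CRC check).

000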